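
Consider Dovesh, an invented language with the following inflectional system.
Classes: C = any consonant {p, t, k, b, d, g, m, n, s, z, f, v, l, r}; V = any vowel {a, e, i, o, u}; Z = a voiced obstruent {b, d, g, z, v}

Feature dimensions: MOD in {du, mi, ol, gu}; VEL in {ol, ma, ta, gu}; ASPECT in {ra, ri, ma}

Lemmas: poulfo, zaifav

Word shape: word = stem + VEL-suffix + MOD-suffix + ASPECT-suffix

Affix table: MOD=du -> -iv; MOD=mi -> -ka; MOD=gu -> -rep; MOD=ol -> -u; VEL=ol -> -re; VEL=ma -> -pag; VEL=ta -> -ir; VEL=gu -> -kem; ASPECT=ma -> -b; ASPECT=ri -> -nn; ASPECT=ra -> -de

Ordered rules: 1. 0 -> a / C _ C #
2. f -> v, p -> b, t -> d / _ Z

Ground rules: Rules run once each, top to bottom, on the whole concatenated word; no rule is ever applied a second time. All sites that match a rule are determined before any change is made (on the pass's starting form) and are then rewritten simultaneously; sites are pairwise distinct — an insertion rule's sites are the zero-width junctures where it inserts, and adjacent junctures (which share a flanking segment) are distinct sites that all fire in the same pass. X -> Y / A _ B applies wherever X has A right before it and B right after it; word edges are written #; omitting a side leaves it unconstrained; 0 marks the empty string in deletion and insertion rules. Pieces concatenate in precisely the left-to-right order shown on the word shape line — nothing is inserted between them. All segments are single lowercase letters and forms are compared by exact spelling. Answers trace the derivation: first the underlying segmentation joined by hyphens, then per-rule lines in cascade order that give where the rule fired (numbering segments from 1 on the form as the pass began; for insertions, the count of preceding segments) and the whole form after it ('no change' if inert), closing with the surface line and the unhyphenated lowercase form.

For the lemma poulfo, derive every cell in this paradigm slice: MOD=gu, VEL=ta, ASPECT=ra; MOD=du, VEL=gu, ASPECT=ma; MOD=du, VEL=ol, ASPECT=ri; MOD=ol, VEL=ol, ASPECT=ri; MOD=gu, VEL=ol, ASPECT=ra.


cell MOD=gu, VEL=ta, ASPECT=ra:
underlying: poulfo-ir-rep-de
1. 0 -> a / C _ C #: no change
2. f -> v, p -> b, t -> d / _ Z: fires at position(s) 11: poulfoirrebde
surface: poulfoirrebde

cell MOD=du, VEL=gu, ASPECT=ma:
underlying: poulfo-kem-iv-b
1. 0 -> a / C _ C #: inserts after position(s) 11: poulfokemivab
2. f -> v, p -> b, t -> d / _ Z: no change
surface: poulfokemivab

cell MOD=du, VEL=ol, ASPECT=ri:
underlying: poulfo-re-iv-nn
1. 0 -> a / C _ C #: inserts after position(s) 11: poulforeivnan
2. f -> v, p -> b, t -> d / _ Z: no change
surface: poulforeivnan

cell MOD=ol, VEL=ol, ASPECT=ri:
underlying: poulfo-re-u-nn
1. 0 -> a / C _ C #: inserts after position(s) 10: poulforeunan
2. f -> v, p -> b, t -> d / _ Z: no change
surface: poulforeunan

cell MOD=gu, VEL=ol, ASPECT=ra:
underlying: poulfo-re-rep-de
1. 0 -> a / C _ C #: no change
2. f -> v, p -> b, t -> d / _ Z: fires at position(s) 11: poulforerebde
surface: poulforerebde


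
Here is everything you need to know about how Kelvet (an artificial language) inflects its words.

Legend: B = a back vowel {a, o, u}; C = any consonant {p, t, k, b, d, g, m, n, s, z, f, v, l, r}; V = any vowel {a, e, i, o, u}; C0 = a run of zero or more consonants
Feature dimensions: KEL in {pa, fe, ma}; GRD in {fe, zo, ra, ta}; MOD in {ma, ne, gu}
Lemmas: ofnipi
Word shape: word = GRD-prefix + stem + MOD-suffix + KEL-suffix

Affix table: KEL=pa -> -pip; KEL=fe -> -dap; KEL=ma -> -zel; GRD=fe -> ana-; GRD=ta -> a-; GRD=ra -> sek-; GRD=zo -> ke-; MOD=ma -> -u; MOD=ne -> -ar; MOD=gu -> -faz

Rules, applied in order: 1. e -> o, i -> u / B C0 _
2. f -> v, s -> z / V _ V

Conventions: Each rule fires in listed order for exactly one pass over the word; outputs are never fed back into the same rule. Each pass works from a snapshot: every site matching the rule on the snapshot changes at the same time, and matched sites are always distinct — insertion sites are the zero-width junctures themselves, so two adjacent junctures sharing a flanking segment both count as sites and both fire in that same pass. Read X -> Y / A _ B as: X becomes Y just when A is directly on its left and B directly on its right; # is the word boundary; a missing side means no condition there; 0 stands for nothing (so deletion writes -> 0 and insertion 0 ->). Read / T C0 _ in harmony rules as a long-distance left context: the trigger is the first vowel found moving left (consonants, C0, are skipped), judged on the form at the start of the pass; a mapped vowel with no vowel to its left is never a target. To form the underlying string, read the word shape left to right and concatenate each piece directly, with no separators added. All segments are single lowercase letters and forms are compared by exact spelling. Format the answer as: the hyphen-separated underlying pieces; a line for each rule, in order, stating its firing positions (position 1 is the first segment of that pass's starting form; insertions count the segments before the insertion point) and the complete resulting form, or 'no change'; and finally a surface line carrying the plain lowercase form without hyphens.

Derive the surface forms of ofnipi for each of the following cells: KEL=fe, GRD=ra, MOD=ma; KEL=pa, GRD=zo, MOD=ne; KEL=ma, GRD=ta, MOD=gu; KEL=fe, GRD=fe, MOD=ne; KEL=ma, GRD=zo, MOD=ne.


cell KEL=fe, GRD=ra, MOD=ma:
underlying: sek-ofnipi-u-dap
1. e -> o, i -> u / B C0 _: fires at position(s) 7: sekofnupiudap
2. f -> v, s -> z / V _ V: no change
surface: sekofnupiudap

cell KEL=pa, GRD=zo, MOD=ne:
underlying: ke-ofnipi-ar-pip
1. e -> o, i -> u / B C0 _: fires at position(s) 6, 12: keofnupiarpup
2. f -> v, s -> z / V _ V: no change
surface: keofnupiarpup

cell KEL=ma, GRD=ta, MOD=gu:
underlying: a-ofnipi-faz-zel
1. e -> o, i -> u / B C0 _: fires at position(s) 5, 12: aofnupifazzol
2. f -> v, s -> z / V _ V: fires at position(s) 8: aofnupivazzol
surface: aofnupivazzol

cell KEL=fe, GRD=fe, MOD=ne:
underlying: ana-ofnipi-ar-dap
1. e -> o, i -> u / B C0 _: fires at position(s) 7: anaofnupiardap
2. f -> v, s -> z / V _ V: no change
surface: anaofnupiardap

cell KEL=ma, GRD=zo, MOD=ne:
underlying: ke-ofnipi-ar-zel
1. e -> o, i -> u / B C0 _: fires at position(s) 6, 12: keofnupiarzol
2. f -> v, s -> z / V _ V: no change
surface: keofnupiarzol


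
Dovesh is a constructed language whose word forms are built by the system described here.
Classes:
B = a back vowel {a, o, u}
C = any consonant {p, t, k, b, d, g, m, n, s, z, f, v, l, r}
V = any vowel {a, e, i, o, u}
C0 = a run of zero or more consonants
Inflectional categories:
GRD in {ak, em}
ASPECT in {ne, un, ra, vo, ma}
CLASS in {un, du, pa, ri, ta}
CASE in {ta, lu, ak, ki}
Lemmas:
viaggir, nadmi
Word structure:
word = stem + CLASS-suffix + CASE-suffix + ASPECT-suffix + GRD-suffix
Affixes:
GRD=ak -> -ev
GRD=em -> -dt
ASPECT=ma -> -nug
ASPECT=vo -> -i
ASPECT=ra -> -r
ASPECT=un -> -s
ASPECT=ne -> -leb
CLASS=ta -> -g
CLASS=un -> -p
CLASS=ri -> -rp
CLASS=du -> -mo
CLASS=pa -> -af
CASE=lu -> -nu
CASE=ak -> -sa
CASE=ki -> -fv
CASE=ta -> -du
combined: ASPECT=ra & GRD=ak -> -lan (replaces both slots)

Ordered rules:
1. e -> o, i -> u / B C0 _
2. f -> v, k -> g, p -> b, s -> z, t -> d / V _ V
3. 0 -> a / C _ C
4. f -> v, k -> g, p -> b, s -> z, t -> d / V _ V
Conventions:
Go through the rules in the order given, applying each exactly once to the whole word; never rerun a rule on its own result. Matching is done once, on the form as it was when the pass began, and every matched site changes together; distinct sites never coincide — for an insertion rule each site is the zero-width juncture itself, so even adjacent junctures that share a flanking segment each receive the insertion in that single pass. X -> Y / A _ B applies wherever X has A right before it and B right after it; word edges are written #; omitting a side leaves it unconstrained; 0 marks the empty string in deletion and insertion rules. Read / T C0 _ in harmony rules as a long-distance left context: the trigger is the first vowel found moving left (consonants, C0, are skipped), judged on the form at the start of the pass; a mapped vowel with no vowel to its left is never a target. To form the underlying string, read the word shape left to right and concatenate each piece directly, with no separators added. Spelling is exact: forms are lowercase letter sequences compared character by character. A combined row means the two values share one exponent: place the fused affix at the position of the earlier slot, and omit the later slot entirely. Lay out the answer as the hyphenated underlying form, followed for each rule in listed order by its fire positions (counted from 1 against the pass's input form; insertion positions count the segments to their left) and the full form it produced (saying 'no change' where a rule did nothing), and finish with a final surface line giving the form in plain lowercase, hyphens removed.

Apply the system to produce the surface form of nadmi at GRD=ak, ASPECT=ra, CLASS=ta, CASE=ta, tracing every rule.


underlying: nadmi-g-du-lan
1. e -> o, i -> u / B C0 _: fires at position(s) 5: nadmugdulan
2. f -> v, k -> g, p -> b, s -> z, t -> d / V _ V: no change
3. 0 -> a / C _ C: inserts after position(s) 3, 6: nadamugadulan
4. f -> v, k -> g, p -> b, s -> z, t -> d / V _ V: no change
surface: nadamugadulan


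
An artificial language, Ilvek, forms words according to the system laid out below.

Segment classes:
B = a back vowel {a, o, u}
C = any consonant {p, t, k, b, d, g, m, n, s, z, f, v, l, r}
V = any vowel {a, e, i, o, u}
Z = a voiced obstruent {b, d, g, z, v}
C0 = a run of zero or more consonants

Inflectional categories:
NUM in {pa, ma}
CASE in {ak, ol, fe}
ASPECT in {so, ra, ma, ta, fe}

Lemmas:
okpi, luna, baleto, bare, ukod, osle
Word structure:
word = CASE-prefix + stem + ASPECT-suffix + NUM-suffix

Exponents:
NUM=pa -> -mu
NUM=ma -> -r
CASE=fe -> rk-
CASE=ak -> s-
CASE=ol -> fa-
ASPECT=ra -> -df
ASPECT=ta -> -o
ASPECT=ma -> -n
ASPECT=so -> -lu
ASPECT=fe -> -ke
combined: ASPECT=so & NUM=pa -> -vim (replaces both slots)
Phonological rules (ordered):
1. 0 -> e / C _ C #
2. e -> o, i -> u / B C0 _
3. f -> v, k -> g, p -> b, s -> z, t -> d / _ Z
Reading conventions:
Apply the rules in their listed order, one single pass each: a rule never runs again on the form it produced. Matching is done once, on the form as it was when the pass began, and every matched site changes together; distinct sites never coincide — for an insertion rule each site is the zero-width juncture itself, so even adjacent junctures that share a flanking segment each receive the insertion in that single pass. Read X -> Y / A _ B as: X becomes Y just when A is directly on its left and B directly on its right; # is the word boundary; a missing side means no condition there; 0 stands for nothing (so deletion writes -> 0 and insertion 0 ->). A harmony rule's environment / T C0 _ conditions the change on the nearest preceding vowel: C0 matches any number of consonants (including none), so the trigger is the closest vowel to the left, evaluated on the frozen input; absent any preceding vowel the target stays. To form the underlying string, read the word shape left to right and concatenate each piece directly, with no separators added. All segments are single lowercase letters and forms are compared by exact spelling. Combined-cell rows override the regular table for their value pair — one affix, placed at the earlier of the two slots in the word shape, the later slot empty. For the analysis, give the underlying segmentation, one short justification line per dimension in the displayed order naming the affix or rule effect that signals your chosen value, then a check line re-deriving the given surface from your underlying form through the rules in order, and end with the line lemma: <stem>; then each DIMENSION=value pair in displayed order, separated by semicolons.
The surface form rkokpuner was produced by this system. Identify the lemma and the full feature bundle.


underlying: rk-okpi-n-r
NUM=ma - signalled by the affix -r
CASE=fe - signalled by the affix rk-
ASPECT=ma - signalled by the affix -n
check: rkokpinr -> rkokpiner -> rkokpuner -> rkokpuner
lemma: okpi; NUM=ma; CASE=fe; ASPECT=ma


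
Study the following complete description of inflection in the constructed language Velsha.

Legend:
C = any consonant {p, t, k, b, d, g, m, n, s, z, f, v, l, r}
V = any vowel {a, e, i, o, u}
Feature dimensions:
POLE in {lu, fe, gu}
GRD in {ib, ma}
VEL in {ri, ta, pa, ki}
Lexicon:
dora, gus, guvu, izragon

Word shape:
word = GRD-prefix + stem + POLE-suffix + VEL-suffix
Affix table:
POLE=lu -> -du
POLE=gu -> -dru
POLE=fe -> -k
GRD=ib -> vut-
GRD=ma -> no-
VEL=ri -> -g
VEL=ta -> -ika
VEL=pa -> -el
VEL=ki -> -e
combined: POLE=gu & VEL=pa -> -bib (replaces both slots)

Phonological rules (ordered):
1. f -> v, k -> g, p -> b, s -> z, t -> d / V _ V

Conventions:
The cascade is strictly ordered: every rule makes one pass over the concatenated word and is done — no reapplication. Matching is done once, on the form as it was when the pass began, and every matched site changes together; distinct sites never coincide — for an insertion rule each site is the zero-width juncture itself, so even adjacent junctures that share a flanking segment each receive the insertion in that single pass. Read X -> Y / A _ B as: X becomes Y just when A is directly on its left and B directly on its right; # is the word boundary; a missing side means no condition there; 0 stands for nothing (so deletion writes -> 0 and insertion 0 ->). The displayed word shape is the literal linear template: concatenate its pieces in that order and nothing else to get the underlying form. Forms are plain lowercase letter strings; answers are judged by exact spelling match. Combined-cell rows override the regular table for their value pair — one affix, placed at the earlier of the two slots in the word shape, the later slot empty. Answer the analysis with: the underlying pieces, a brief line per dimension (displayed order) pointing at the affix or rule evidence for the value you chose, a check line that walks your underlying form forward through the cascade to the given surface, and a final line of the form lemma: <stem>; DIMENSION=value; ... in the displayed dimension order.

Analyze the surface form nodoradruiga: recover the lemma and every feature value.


underlying: no-dora-dru-ika
POLE=gu - signalled by the affix -dru
GRD=ma - signalled by the affix no-
VEL=ta - signalled by the affix -ika
check: nodoradruika -> nodoradruiga
lemma: dora; POLE=gu; GRD=ma; VEL=ta


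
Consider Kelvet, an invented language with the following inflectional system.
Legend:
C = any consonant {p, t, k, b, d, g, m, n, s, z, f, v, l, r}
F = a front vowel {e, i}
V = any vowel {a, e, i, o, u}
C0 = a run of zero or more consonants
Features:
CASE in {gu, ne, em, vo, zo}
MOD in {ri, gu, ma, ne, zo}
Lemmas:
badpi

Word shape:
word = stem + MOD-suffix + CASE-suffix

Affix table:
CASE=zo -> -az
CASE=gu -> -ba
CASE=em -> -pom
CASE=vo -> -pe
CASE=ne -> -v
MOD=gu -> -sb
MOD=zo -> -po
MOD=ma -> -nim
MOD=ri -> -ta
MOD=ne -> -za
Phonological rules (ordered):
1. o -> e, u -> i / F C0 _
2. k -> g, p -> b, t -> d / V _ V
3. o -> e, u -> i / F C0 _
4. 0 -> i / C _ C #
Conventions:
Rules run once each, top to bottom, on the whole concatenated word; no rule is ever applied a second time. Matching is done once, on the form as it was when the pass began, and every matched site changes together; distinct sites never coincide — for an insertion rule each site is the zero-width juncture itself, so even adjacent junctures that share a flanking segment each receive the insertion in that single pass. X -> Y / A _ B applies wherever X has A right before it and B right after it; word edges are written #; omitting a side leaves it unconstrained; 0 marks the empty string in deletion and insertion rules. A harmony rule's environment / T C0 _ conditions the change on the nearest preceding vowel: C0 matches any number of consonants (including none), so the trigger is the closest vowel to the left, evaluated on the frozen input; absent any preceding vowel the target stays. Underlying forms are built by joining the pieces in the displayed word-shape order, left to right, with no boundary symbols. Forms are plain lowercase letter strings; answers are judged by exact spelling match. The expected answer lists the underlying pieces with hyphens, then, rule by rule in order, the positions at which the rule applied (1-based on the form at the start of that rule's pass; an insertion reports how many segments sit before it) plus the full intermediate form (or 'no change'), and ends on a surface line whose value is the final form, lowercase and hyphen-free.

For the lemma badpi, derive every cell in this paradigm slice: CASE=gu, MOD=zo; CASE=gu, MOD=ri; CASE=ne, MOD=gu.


cell CASE=gu, MOD=zo:
underlying: badpi-po-ba
1. o -> e, u -> i / F C0 _: fires at position(s) 7: badpipeba
2. k -> g, p -> b, t -> d / V _ V: fires at position(s) 6: badpibeba
3. o -> e, u -> i / F C0 _: no change
4. 0 -> i / C _ C #: no change
surface: badpibeba

cell CASE=gu, MOD=ri:
underlying: badpi-ta-ba
1. o -> e, u -> i / F C0 _: no change
2. k -> g, p -> b, t -> d / V _ V: fires at position(s) 6: badpidaba
3. o -> e, u -> i / F C0 _: no change
4. 0 -> i / C _ C #: no change
surface: badpidaba

cell CASE=ne, MOD=gu:
underlying: badpi-sb-v
1. o -> e, u -> i / F C0 _: no change
2. k -> g, p -> b, t -> d / V _ V: no change
3. o -> e, u -> i / F C0 _: no change
4. 0 -> i / C _ C #: inserts after position(s) 7: badpisbiv
surface: badpisbiv


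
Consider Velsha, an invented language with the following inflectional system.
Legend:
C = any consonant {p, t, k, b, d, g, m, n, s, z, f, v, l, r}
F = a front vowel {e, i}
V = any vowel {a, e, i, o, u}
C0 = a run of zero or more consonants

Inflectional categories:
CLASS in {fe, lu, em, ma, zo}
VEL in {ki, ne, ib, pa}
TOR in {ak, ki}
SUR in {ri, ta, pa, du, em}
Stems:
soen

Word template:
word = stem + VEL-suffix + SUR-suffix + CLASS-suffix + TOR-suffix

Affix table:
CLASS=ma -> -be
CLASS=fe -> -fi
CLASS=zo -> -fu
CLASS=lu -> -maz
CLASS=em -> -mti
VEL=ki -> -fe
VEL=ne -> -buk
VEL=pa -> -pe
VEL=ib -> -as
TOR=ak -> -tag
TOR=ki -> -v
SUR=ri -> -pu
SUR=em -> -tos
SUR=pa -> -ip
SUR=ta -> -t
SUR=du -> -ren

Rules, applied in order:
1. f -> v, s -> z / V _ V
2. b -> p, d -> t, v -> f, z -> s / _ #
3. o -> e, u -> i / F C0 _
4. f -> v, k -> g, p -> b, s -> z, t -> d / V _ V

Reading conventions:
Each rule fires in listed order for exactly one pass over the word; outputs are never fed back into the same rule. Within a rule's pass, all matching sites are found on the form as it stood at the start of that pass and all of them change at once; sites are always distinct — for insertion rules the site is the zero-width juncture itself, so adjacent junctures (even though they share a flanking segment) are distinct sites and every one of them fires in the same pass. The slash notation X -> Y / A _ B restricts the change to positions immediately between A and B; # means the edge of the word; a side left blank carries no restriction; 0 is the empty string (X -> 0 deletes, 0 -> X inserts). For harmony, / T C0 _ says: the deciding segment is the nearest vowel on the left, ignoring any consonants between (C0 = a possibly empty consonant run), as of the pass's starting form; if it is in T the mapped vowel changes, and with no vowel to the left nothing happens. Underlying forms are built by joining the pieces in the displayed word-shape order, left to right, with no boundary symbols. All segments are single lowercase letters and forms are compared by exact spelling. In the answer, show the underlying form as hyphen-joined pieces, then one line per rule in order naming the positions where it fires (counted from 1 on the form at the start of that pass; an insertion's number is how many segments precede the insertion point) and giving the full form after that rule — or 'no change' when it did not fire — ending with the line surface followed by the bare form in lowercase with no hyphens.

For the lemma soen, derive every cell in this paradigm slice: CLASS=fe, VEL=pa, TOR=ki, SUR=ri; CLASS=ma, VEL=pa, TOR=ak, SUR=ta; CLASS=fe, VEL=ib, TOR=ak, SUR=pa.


cell CLASS=fe, VEL=pa, TOR=ki, SUR=ri:
underlying: soen-pe-pu-fi-v
1. f -> v, s -> z / V _ V: fires at position(s) 9: soenpepuviv
2. b -> p, d -> t, v -> f, z -> s / _ #: fires at position(s) 11: soenpepuvif
3. o -> e, u -> i / F C0 _: fires at position(s) 8: soenpepivif
4. f -> v, k -> g, p -> b, s -> z, t -> d / V _ V: fires at position(s) 7: soenpebivif
surface: soenpebivif

cell CLASS=ma, VEL=pa, TOR=ak, SUR=ta:
underlying: soen-pe-t-be-tag
1. f -> v, s -> z / V _ V: no change
2. b -> p, d -> t, v -> f, z -> s / _ #: no change
3. o -> e, u -> i / F C0 _: no change
4. f -> v, k -> g, p -> b, s -> z, t -> d / V _ V: fires at position(s) 10: soenpetbedag
surface: soenpetbedag

cell CLASS=fe, VEL=ib, TOR=ak, SUR=pa:
underlying: soen-as-ip-fi-tag
1. f -> v, s -> z / V _ V: fires at position(s) 6: soenazipfitag
2. b -> p, d -> t, v -> f, z -> s / _ #: no change
3. o -> e, u -> i / F C0 _: no change
4. f -> v, k -> g, p -> b, s -> z, t -> d / V _ V: fires at position(s) 11: soenazipfidag
surface: soenazipfidag


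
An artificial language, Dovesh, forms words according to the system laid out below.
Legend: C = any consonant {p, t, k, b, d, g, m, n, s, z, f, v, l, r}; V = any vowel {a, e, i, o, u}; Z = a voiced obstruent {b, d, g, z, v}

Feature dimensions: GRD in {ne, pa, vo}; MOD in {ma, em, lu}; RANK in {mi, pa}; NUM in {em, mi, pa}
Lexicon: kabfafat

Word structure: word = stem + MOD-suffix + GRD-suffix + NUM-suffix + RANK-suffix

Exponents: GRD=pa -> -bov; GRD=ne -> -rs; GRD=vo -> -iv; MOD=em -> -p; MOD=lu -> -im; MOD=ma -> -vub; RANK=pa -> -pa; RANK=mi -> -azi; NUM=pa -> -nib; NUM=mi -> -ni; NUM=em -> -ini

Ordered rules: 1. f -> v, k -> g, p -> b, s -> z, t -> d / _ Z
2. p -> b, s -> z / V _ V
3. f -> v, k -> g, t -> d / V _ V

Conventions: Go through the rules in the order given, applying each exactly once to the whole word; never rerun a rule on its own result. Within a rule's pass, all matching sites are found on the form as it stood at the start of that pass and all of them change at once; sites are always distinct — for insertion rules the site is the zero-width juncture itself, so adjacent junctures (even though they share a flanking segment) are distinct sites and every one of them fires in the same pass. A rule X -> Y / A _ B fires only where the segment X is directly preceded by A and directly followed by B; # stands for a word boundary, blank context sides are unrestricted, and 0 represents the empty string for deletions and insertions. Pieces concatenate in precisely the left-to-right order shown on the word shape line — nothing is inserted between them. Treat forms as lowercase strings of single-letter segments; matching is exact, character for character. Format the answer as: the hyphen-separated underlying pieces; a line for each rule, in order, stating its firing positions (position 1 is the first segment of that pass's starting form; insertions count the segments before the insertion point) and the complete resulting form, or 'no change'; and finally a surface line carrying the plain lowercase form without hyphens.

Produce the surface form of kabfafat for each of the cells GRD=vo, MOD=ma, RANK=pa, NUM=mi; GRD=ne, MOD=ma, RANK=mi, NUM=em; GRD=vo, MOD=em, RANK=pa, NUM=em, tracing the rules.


cell GRD=vo, MOD=ma, RANK=pa, NUM=mi:
underlying: kabfafat-vub-iv-ni-pa
1. f -> v, k -> g, p -> b, s -> z, t -> d / _ Z: fires at position(s) 8: kabfafadvubivnipa
2. p -> b, s -> z / V _ V: fires at position(s) 16: kabfafadvubivniba
3. f -> v, k -> g, t -> d / V _ V: fires at position(s) 6: kabfavadvubivniba
surface: kabfavadvubivniba

cell GRD=ne, MOD=ma, RANK=mi, NUM=em:
underlying: kabfafat-vub-rs-ini-azi
1. f -> v, k -> g, p -> b, s -> z, t -> d / _ Z: fires at position(s) 8: kabfafadvubrsiniazi
2. p -> b, s -> z / V _ V: no change
3. f -> v, k -> g, t -> d / V _ V: fires at position(s) 6: kabfavadvubrsiniazi
surface: kabfavadvubrsiniazi

cell GRD=vo, MOD=em, RANK=pa, NUM=em:
underlying: kabfafat-p-iv-ini-pa
1. f -> v, k -> g, p -> b, s -> z, t -> d / _ Z: no change
2. p -> b, s -> z / V _ V: fires at position(s) 15: kabfafatpiviniba
3. f -> v, k -> g, t -> d / V _ V: fires at position(s) 6: kabfavatpiviniba
surface: kabfavatpiviniba


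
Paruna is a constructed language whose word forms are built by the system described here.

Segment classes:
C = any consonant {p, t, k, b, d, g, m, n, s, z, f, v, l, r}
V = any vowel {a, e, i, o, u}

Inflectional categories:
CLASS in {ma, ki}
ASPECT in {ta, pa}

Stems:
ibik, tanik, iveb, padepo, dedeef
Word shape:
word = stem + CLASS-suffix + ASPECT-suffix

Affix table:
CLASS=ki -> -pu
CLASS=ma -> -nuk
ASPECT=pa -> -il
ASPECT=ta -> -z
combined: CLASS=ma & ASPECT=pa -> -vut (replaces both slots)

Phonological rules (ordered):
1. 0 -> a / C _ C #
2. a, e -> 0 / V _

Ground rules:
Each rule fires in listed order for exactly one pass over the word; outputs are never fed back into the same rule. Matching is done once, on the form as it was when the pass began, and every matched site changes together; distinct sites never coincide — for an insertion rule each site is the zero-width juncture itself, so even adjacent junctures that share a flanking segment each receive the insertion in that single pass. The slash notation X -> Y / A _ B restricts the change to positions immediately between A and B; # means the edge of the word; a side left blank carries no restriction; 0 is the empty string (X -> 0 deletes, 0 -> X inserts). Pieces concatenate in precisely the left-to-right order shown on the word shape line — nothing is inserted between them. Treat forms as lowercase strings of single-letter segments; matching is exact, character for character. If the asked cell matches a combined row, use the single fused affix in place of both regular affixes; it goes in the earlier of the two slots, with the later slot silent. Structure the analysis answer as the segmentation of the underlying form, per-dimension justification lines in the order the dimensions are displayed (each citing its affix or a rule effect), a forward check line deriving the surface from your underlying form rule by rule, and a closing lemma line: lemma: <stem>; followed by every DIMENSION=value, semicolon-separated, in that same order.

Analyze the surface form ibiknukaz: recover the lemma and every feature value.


underlying: ibik-nuk-z
CLASS=ma - signalled by the affix -nuk
ASPECT=ta - signalled by the affix -z
check: ibiknukz -> ibiknukaz -> ibiknukaz
lemma: ibik; CLASS=ma; ASPECT=ta


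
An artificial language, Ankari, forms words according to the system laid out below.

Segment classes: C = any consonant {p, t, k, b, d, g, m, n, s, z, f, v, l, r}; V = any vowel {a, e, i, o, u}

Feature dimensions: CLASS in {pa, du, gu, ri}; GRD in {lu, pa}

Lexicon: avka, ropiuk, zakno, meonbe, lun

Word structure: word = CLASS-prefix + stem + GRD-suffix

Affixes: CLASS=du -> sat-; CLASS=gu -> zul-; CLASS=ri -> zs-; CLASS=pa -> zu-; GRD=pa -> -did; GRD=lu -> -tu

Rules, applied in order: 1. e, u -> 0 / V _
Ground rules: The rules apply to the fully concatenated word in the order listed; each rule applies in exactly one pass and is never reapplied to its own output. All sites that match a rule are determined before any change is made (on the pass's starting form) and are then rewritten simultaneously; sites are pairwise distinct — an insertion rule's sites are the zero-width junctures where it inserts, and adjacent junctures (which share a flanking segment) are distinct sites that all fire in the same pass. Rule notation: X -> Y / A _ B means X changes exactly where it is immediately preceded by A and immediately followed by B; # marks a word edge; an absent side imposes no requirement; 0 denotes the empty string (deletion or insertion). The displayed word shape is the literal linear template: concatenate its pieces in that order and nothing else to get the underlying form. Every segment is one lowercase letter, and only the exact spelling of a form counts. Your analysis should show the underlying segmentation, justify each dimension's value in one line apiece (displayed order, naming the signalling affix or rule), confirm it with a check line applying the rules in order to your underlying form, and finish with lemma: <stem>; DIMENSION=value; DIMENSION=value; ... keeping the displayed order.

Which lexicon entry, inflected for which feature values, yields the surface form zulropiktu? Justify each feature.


underlying: zul-ropiuk-tu
CLASS=gu - signalled by the affix zul-
GRD=lu - signalled by the affix -tu
check: zulropiuktu -> zulropiktu
lemma: ropiuk; CLASS=gu; GRD=lu


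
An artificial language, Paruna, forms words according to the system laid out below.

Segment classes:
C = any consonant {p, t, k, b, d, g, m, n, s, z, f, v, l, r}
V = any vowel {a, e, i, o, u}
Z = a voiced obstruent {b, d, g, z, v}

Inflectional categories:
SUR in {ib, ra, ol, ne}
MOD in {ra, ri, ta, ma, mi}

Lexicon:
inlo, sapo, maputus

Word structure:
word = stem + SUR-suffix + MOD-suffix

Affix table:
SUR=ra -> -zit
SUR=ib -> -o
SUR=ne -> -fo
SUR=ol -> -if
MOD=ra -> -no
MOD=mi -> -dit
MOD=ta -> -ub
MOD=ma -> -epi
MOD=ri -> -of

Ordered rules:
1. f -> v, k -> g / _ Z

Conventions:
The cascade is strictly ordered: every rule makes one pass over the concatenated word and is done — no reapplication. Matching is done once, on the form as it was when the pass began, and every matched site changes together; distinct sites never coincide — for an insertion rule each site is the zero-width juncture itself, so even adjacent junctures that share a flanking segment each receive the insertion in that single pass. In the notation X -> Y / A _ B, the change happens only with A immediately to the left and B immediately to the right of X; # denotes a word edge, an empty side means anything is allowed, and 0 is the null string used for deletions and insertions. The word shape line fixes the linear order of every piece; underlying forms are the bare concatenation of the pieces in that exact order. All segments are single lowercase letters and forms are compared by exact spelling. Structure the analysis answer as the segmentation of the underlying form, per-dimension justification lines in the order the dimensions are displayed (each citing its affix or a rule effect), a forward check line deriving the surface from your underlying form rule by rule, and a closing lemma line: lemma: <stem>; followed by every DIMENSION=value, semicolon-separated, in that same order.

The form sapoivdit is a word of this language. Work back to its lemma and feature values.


underlying: sapo-if-dit
SUR=ol - signalled by the affix -if
MOD=mi - signalled by the affix -dit
check: sapoifdit -> sapoivdit
lemma: sapo; SUR=ol; MOD=mi


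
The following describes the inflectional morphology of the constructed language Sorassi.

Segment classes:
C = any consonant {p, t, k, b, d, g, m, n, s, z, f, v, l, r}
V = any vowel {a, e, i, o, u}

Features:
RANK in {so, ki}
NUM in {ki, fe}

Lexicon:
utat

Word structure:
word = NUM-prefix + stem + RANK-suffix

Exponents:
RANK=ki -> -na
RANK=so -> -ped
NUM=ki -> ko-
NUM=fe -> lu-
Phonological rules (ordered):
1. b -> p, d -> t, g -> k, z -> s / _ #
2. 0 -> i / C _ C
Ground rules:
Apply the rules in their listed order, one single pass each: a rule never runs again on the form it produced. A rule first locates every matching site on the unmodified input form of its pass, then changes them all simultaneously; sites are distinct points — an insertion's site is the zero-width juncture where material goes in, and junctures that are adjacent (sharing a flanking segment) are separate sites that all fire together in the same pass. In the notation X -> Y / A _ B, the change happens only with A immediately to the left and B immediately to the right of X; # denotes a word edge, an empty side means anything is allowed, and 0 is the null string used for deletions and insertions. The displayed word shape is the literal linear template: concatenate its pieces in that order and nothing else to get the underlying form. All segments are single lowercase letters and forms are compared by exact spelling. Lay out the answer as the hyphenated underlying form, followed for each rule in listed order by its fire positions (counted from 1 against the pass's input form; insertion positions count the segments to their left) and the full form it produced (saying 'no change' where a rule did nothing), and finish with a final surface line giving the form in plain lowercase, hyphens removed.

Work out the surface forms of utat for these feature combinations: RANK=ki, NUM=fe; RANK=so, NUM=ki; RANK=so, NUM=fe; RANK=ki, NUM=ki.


cell RANK=ki, NUM=fe:
underlying: lu-utat-na
1. b -> p, d -> t, g -> k, z -> s / _ #: no change
2. 0 -> i / C _ C: inserts after position(s) 6: luutatina
surface: luutatina

cell RANK=so, NUM=ki:
underlying: ko-utat-ped
1. b -> p, d -> t, g -> k, z -> s / _ #: fires at position(s) 9: koutatpet
2. 0 -> i / C _ C: inserts after position(s) 6: koutatipet
surface: koutatipet

cell RANK=so, NUM=fe:
underlying: lu-utat-ped
1. b -> p, d -> t, g -> k, z -> s / _ #: fires at position(s) 9: luutatpet
2. 0 -> i / C _ C: inserts after position(s) 6: luutatipet
surface: luutatipet

cell RANK=ki, NUM=ki:
underlying: ko-utat-na
1. b -> p, d -> t, g -> k, z -> s / _ #: no change
2. 0 -> i / C _ C: inserts after position(s) 6: koutatina
surface: koutatina


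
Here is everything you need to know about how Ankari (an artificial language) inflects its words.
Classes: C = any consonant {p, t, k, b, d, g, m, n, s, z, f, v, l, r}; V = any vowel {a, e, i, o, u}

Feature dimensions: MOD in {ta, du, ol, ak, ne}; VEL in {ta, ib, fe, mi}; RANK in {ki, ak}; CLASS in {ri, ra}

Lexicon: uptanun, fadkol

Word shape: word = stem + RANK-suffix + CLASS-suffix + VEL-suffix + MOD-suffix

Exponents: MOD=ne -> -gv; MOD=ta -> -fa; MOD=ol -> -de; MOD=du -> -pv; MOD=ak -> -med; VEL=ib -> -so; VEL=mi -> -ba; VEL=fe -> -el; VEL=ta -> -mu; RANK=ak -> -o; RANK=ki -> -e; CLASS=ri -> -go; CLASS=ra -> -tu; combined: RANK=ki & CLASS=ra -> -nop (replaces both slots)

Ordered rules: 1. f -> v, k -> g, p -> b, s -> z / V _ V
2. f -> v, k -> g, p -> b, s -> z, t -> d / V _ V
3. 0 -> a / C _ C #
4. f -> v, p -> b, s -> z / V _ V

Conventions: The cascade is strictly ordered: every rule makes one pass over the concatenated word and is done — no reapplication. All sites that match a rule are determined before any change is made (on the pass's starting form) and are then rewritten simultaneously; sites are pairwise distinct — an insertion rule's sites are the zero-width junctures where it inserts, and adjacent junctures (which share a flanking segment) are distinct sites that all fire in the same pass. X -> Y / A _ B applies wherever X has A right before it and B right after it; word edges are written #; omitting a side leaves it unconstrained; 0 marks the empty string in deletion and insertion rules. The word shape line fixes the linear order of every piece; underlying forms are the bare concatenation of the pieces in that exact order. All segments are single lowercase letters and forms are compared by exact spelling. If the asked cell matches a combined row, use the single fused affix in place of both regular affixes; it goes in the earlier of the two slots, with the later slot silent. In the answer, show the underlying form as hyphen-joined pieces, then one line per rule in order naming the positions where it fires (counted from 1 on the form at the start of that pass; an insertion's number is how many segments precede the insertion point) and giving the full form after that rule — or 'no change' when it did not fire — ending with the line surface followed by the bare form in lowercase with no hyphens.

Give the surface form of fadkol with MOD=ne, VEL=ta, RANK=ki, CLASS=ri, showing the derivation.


underlying: fadkol-e-go-mu-gv
1. f -> v, k -> g, p -> b, s -> z / V _ V: no change
2. f -> v, k -> g, p -> b, s -> z, t -> d / V _ V: no change
3. 0 -> a / C _ C #: inserts after position(s) 12: fadkolegomugav
4. f -> v, p -> b, s -> z / V _ V: no change
surface: fadkolegomugav


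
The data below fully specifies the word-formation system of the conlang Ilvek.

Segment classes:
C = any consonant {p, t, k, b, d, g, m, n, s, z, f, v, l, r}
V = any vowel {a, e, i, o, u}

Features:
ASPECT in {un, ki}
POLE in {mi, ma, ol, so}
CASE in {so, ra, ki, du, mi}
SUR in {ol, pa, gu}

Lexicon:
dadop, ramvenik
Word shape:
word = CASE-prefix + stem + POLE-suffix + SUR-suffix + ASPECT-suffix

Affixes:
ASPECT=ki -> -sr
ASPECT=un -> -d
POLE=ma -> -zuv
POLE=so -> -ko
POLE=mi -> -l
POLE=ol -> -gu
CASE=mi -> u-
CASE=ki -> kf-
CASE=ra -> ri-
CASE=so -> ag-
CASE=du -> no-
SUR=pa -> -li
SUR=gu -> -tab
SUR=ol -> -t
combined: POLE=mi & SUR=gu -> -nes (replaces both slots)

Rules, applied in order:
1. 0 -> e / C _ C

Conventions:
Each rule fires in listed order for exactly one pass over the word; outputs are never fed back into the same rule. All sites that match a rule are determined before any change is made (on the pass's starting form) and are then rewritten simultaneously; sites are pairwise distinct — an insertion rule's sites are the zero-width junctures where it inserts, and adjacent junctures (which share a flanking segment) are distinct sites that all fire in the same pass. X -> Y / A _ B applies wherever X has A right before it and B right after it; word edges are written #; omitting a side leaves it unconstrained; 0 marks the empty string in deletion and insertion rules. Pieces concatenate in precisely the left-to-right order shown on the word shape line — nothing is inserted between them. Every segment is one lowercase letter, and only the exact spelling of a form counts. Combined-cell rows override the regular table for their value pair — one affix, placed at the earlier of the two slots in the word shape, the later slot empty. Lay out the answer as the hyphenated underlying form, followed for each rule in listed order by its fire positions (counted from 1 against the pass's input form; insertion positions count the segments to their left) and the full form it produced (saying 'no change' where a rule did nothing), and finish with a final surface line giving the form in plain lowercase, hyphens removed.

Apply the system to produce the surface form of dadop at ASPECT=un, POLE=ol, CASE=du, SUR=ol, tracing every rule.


underlying: no-dadop-gu-t-d
1. 0 -> e / C _ C: inserts after position(s) 7, 10: nodadopeguted
surface: nodadopeguted


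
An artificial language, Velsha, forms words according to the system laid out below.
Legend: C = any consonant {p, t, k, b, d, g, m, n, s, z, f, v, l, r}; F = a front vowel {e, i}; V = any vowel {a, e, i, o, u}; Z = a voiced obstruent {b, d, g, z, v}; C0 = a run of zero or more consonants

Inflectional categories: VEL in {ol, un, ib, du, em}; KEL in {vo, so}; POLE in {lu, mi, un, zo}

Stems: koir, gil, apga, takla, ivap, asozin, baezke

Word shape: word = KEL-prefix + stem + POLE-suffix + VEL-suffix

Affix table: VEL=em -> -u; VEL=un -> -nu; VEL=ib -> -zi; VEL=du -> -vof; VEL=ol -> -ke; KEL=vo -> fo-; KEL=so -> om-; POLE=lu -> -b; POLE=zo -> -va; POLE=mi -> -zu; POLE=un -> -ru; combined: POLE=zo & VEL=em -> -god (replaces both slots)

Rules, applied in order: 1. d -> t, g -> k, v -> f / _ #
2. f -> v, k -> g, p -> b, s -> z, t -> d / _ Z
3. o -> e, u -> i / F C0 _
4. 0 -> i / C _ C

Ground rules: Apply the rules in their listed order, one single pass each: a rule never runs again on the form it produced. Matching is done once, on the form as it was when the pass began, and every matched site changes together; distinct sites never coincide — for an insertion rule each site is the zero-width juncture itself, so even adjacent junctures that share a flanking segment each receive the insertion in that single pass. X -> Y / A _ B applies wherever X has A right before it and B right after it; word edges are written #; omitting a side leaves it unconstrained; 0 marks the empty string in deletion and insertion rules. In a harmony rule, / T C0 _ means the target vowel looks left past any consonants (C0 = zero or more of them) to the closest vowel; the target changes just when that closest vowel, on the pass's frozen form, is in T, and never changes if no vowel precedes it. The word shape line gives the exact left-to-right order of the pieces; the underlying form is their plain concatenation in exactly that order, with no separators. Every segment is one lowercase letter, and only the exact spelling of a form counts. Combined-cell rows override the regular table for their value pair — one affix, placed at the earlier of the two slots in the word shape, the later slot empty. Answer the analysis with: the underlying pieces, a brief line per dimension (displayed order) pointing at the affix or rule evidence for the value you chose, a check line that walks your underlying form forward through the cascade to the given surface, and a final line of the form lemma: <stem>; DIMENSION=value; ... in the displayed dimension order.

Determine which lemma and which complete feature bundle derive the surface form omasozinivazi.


underlying: om-asozin-va-zi
VEL=ib - signalled by the affix -zi
KEL=so - signalled by the affix om-
POLE=zo - signalled by the affix -va
check: omasozinvazi -> omasozinvazi -> omasozinvazi -> omasozinvazi -> omasozinivazi
lemma: asozin; VEL=ib; KEL=so; POLE=zo
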